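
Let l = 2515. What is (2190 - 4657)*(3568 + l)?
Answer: -15006761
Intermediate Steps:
(2190 - 4657)*(3568 + l) = (2190 - 4657)*(3568 + 2515) = -2467*6083 = -15006761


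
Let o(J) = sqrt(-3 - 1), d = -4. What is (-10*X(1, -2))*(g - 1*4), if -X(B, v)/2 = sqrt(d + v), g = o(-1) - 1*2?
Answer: 40*I*sqrt(6)*(-3 + I) ≈ -97.98 - 293.94*I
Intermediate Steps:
o(J) = 2*I (o(J) = sqrt(-4) = 2*I)
g = -2 + 2*I (g = 2*I - 1*2 = 2*I - 2 = -2 + 2*I ≈ -2.0 + 2.0*I)
X(B, v) = -2*sqrt(-4 + v)
(-10*X(1, -2))*(g - 1*4) = (-(-20)*sqrt(-4 - 2))*((-2 + 2*I) - 1*4) = (-(-20)*sqrt(-6))*((-2 + 2*I) - 4) = (-(-20)*I*sqrt(6))*(-6 + 2*I) = (20*I*sqrt(6))*(-6 + 2*I) = 20*I*sqrt(6)*(-6 + 2*I)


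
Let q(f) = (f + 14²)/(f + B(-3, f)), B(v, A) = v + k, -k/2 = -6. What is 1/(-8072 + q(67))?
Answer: -76/613209 ≈ -0.00012394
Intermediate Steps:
k = 12 (k = -2*(-6) = 12)
B(v, A) = 12 + v (B(v, A) = v + 12 = 12 + v)
q(f) = (196 + f)/(9 + f) (q(f) = (f + 14²)/(f + (12 - 3)) = (f + 196)/(f + 9) = (196 + f)/(9 + f))
1/(-8072 + q(67)) = 1/(-8072 + (196 + 67)/(9 + 67)) = 1/(-8072 + 263/76) = 1/(-613209/76) = -76/613209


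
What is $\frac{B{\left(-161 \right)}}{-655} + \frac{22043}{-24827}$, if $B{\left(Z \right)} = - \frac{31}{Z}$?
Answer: $- \frac{2325314202}{2618131285} \approx -0.88816$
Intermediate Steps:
$\frac{B{\left(-161 \right)}}{-655} + \frac{22043}{-24827} = \frac{\left(-31\right) \frac{1}{-161}}{-655} + \frac{22043}{-24827} = \left(-31\right) \left(- \frac{1}{161}\right) \left(- \frac{1}{655}\right) + 22043 \left(- \frac{1}{24827}\right) = \frac{31}{161} \left(- \frac{1}{655}\right) - \frac{22043}{24827} = - \frac{31}{105455} - \frac{22043}{24827} = - \frac{2325314202}{2618131285}$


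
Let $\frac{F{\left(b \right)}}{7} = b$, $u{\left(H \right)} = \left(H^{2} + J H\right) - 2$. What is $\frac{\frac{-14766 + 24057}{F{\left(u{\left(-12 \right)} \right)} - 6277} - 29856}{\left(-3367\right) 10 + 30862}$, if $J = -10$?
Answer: $\frac{44219833}{4158648} \approx 10.633$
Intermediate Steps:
$u{\left(H \right)} = -2 + H^{2} - 10 H$ ($u{\left(H \right)} = \left(H^{2} - 10 H\right) - 2 = -2 + H^{2} - 10 H$)
$F{\left(b \right)} = 7 b$
$\frac{\frac{-14766 + 24057}{F{\left(u{\left(-12 \right)} \right)} - 6277} - 29856}{\left(-3367\right) 10 + 30862} = \frac{\frac{-14766 + 24057}{7 \left(-2 + \left(-12\right)^{2} - -120\right) - 6277} - 29856}{\left(-3367\right) 10 + 30862} = \frac{\frac{9291}{7 \left(-2 + 144 + 120\right) - 6277} - 29856}{-33670 + 30862} = \frac{\frac{9291}{7 \cdot 262 - 6277} - 29856}{-2808} = \left(\frac{9291}{1834 - 6277} - 29856\right) \left(- \frac{1}{2808}\right) = \left(\frac{9291}{-4443} - 29856\right) \left(- \frac{1}{2808}\right) = \left(9291 \left(- \frac{1}{4443}\right) - 29856\right) \left(- \frac{1}{2808}\right) = \left(- \frac{3097}{1481} - 29856\right) \left(- \frac{1}{2808}\right) = \left(- \frac{44219833}{1481}\right) \left(- \frac{1}{2808}\right) = \frac{44219833}{4158648}$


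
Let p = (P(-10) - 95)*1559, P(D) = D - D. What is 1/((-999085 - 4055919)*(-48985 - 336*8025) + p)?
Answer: 1/13877932008435 ≈ 7.2057e-14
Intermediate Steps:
P(D) = 0
p = -148105 (p = (0 - 95)*1559 = -95*1559 = -148105)
1/((-999085 - 4055919)*(-48985 - 336*8025) + p) = 1/((-999085 - 4055919)*(-48985 - 336*8025) - 148105) = 1/(-5055004*(-48985 - 2696400) - 148105) = 1/(-5055004*(-2745385) - 148105) = 1/(13877932156540 - 148105) = 1/13877932008435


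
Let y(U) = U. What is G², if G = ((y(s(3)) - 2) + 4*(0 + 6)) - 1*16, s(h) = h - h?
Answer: 36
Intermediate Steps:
s(h) = 0
G = 6 (G = ((0 - 2) + 4*(0 + 6)) - 1*16 = (-2 + 4*6) - 16 = (-2 + 24) - 16 = 22 - 16 = 6)
G² = 6² = 36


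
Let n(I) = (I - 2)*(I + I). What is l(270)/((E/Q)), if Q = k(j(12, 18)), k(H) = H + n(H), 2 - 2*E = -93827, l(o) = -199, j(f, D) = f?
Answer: -100296/93829 ≈ -1.0689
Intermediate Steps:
E = 93829/2 (E = 1 - 1/2*(-93827) = 1 + 93827/2 = 93829/2 ≈ 46915.)
n(I) = 2*I*(-2 + I) (n(I) = (-2 + I)*(2*I) = 2*I*(-2 + I))
k(H) = H + 2*H*(-2 + H)
Q = 252 (Q = 12*(-3 + 2*12) = 12*(-3 + 24) = 12*21 = 252)
l(270)/((E/Q)) = -199/((93829/2)/252) = -199/((93829/2)*(1/252)) = -199/93829/504 = -199*504/93829 = -100296/93829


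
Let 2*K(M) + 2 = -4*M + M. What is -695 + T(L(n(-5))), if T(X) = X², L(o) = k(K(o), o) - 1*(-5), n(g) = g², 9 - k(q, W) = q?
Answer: 8245/4 ≈ 2061.3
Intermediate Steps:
K(M) = -1 - 3*M/2 (K(M) = -1 + (-4*M + M)/2 = -1 + (-3*M)/2 = -1 - 3*M/2)
k(q, W) = 9 - q
L(o) = 15 + 3*o/2 (L(o) = (9 - (-1 - 3*o/2)) - 1*(-5) = (9 + (1 + 3*o/2)) + 5 = (10 + 3*o/2) + 5 = 15 + 3*o/2)
-695 + T(L(n(-5))) = -695 + (15 + (3/2)*(-5)²)² = -695 + (15 + (3/2)*25)² = -695 + (15 + 75/2)² = -695 + (105/2)² = -695 + 11025/4 = 8245/4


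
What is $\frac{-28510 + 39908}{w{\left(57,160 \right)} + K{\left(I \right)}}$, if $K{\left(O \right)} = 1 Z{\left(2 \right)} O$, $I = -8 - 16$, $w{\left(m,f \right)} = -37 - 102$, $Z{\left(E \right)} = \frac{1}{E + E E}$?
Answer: $- \frac{11398}{143} \approx -79.706$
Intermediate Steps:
$Z{\left(E \right)} = \frac{1}{E + E^{2}}$
$w{\left(m,f \right)} = -139$ ($w{\left(m,f \right)} = -37 - 102 = -139$)
$I = -24$ ($I = -8 - 16 = -24$)
$K{\left(O \right)} = \frac{O}{6}$ ($K{\left(O \right)} = 1 \frac{1}{2 \left(1 + 2\right)} O = 1 \frac{1}{2 \cdot 3} O = 1 \cdot \frac{1}{2} \cdot \frac{1}{3} O = 1 \cdot \frac{1}{6} O = \frac{O}{6}$)
$\frac{-28510 + 39908}{w{\left(57,160 \right)} + K{\left(I \right)}} = \frac{-28510 + 39908}{-139 + \frac{1}{6} \left(-24\right)} = \frac{11398}{-139 - 4} = \frac{11398}{-143} = 11398 \left(- \frac{1}{143}\right) = - \frac{11398}{143}$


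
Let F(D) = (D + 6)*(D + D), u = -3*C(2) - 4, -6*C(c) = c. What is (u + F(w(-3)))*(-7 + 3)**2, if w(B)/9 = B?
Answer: 18096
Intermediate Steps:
C(c) = -c/6
w(B) = 9*B
u = -3 (u = -(-1)*2/2 - 4 = -3*(-1/3) - 4 = 1 - 4 = -3)
F(D) = 2*D*(6 + D) (F(D) = (6 + D)*(2*D) = 2*D*(6 + D))
(u + F(w(-3)))*(-7 + 3)**2 = (-3 + 2*(9*(-3))*(6 + 9*(-3)))*(-7 + 3)**2 = (-3 + 2*(-27)*(6 - 27))*(-4)**2 = (-3 + 2*(-27)*(-21))*16 = (-3 + 1134)*16 = 1131*16 = 18096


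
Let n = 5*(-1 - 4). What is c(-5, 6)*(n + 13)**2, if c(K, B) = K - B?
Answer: -1584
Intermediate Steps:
n = -25 (n = 5*(-5) = -25)
c(-5, 6)*(n + 13)**2 = (-5 - 1*6)*(-25 + 13)**2 = (-5 - 6)*(-12)**2 = -11*144 = -1584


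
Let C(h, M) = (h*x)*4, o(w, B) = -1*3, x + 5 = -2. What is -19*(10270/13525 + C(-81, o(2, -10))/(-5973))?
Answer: -38846146/5385655 ≈ -7.2129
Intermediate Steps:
x = -7 (x = -5 - 2 = -7)
o(w, B) = -3
C(h, M) = -28*h (C(h, M) = (h*(-7))*4 = -7*h*4 = -28*h)
-19*(10270/13525 + C(-81, o(2, -10))/(-5973)) = -19*(10270/13525 - 28*(-81)/(-5973)) = -19*(10270*(1/13525) + 2268*(-1/5973)) = -19*(2054/2705 - 756/1991) = -19*2044534/5385655 = -38846146/5385655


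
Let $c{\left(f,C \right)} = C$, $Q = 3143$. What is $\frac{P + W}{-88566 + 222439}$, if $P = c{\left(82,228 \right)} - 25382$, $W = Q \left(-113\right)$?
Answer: $- \frac{380313}{133873} \approx -2.8409$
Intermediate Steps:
$W = -355159$ ($W = 3143 \left(-113\right) = -355159$)
$P = -25154$ ($P = 228 - 25382 = -25154$)
$\frac{P + W}{-88566 + 222439} = \frac{-25154 - 355159}{-88566 + 222439} = - \frac{380313}{133873}$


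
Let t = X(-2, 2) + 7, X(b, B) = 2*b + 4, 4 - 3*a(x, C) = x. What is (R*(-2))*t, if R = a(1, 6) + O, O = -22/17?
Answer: 70/17 ≈ 4.1176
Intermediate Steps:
a(x, C) = 4/3 - x/3
O = -22/17 (O = -22*1/17 = -22/17 ≈ -1.2941)
X(b, B) = 4 + 2*b
R = -5/17 (R = (4/3 - 1/3*1) - 22/17 = (4/3 - 1/3) - 22/17 = 1 - 22/17 = -5/17 ≈ -0.29412)
t = 7 (t = (4 + 2*(-2)) + 7 = (4 - 4) + 7 = 0 + 7 = 7)
(R*(-2))*t = -5/17*(-2)*7 = (10/17)*7 = 70/17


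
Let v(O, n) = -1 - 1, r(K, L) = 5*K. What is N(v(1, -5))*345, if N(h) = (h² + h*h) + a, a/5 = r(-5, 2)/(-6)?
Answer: 19895/2 ≈ 9947.5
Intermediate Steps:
v(O, n) = -2
a = 125/6 (a = 5*((5*(-5))/(-6)) = 5*(-25*(-⅙)) = 5*(25/6) = 125/6 ≈ 20.833)
N(h) = 125/6 + 2*h² (N(h) = (h² + h*h) + 125/6 = (h² + h²) + 125/6 = 2*h² + 125/6 = 125/6 + 2*h²)
N(v(1, -5))*345 = (125/6 + 2*(-2)²)*345 = (125/6 + 2*4)*345 = (125/6 + 8)*345 = (173/6)*345 = 19895/2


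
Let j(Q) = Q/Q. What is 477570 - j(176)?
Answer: 477569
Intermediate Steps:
j(Q) = 1
477570 - j(176) = 477570 - 1*1 = 477570 - 1 = 477569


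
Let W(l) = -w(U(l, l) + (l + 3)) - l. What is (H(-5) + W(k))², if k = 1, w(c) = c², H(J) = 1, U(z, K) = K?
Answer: 625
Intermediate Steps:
W(l) = -l - (3 + 2*l)² (W(l) = -(l + (l + 3))² - l = -(l + (3 + l))² - l = -(3 + 2*l)² - l = -l - (3 + 2*l)²)
(H(-5) + W(k))² = (1 + (-1*1 - (3 + 2*1)²))² = (1 + (-1 - (3 + 2)²))² = (1 + (-1 - 1*5²))² = (1 + (-1 - 1*25))² = (1 + (-1 - 25))² = (1 - 26)² = (-25)² = 625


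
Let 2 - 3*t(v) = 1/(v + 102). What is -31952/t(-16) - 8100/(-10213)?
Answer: -28063555036/582141 ≈ -48208.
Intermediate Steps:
t(v) = ⅔ - 1/(3*(102 + v)) (t(v) = ⅔ - 1/(3*(v + 102)) = ⅔ - 1/(3*(102 + v)))
-31952/t(-16) - 8100/(-10213) = -31952*3*(102 - 16)/(203 + 2*(-16)) - 8100/(-10213) = -31952*258/(203 - 32) - 8100*(-1/10213) = -31952/((⅓)*(1/86)*171) + 8100/10213 = -31952/57/86 + 8100/10213 = -31952*86/57 + 8100/10213 = -2747872/57 + 8100/10213 = -28063555036/582141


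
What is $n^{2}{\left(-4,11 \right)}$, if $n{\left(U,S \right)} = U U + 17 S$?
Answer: $41209$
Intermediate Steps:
$n{\left(U,S \right)} = U^{2} + 17 S$
$n^{2}{\left(-4,11 \right)} = \left(\left(-4\right)^{2} + 17 \cdot 11\right)^{2} = \left(16 + 187\right)^{2} = 203^{2} = 41209$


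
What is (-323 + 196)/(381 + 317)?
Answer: -127/698 ≈ -0.18195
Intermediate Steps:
(-323 + 196)/(381 + 317) = -127/698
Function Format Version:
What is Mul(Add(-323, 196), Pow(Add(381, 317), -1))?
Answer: Rational(-127, 698) ≈ -0.18195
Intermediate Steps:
Mul(Add(-323, 196), Pow(Add(381, 317), -1)) = Mul(-127, Pow(698, -1)) = Mul(-127, Rational(1, 698)) = Rational(-127, 698)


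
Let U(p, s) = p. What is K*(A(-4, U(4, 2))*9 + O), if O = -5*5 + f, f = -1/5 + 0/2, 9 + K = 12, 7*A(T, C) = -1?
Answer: -2781/35 ≈ -79.457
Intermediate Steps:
A(T, C) = -1/7 (A(T, C) = (1/7)*(-1) = -1/7)
K = 3 (K = -9 + 12 = 3)
f = -1/5 (f = -1*1/5 + 0*(1/2) = -1/5 + 0 = -1/5 ≈ -0.20000)
O = -126/5 (O = -5*5 - 1/5 = -25 - 1/5 = -126/5 ≈ -25.200)
K*(A(-4, U(4, 2))*9 + O) = 3*(-1/7*9 - 126/5) = 3*(-9/7 - 126/5) = 3*(-927/35) = -2781/35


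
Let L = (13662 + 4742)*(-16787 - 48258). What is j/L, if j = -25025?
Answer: 5005/239417636 ≈ 2.0905e-5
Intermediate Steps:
L = -1197088180 (L = 18404*(-65045) = -1197088180)
j/L = -25025/(-1197088180) = -25025*(-1/1197088180) = 5005/239417636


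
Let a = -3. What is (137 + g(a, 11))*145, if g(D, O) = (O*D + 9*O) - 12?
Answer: 27695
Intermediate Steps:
g(D, O) = -12 + 9*O + D*O (g(D, O) = (D*O + 9*O) - 12 = (9*O + D*O) - 12 = -12 + 9*O + D*O)
(137 + g(a, 11))*145 = (137 + (-12 + 9*11 - 3*11))*145 = (137 + (-12 + 99 - 33))*145 = (137 + 54)*145 = 191*145 = 27695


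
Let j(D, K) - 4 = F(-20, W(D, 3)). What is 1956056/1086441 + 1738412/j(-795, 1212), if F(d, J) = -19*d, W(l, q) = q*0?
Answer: 157452766433/34766112 ≈ 4528.9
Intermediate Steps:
W(l, q) = 0
j(D, K) = 384 (j(D, K) = 4 - 19*(-20) = 4 + 380 = 384)
1956056/1086441 + 1738412/j(-795, 1212) = 1956056/1086441 + 1738412/384 = 1956056*(1/1086441) + 1738412*(1/384) = 1956056/1086441 + 434603/96 = 157452766433/34766112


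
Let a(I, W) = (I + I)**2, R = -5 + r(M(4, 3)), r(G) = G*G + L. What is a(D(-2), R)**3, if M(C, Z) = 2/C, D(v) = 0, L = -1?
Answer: 0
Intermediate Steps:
r(G) = -1 + G**2 (r(G) = G*G - 1 = G**2 - 1 = -1 + G**2)
R = -23/4 (R = -5 + (-1 + (2/4)**2) = -5 + (-1 + (2*(1/4))**2) = -5 + (-1 + (1/2)**2) = -5 + (-1 + 1/4) = -5 - 3/4 = -23/4 ≈ -5.7500)
a(I, W) = 4*I**2 (a(I, W) = (2*I)**2 = 4*I**2)
a(D(-2), R)**3 = (4*0**2)**3 = (4*0)**3 = 0**3 = 0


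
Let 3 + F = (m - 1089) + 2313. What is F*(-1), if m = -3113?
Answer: 1892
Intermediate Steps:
F = -1892 (F = -3 + ((-3113 - 1089) + 2313) = -3 + (-4202 + 2313) = -3 - 1889 = -1892)
F*(-1) = -1892*(-1) = 1892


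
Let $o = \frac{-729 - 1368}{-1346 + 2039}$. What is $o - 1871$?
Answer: $- \frac{144300}{77} \approx -1874.0$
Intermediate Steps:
$o = - \frac{233}{77}$ ($o = - \frac{2097}{693} = \left(-2097\right) \frac{1}{693} = - \frac{233}{77} \approx -3.026$)
$o - 1871 = - \frac{233}{77} - 1871 = - \frac{144300}{77}$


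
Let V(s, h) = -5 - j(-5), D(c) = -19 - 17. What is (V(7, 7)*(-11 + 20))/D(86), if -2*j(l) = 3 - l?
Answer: 1/4 ≈ 0.25000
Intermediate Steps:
j(l) = -3/2 + l/2 (j(l) = -(3 - l)/2 = -3/2 + l/2)
D(c) = -36
V(s, h) = -1 (V(s, h) = -5 - (-3/2 + (1/2)*(-5)) = -5 - (-3/2 - 5/2) = -5 - 1*(-4) = -5 + 4 = -1)
(V(7, 7)*(-11 + 20))/D(86) = -(-11 + 20)/(-36) = -1*9*(-1/36) = -9*(-1/36) = 1/4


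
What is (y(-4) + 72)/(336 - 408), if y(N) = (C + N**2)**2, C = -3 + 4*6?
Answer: -1441/72 ≈ -20.014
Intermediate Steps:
C = 21 (C = -3 + 24 = 21)
y(N) = (21 + N**2)**2
(y(-4) + 72)/(336 - 408) = ((21 + (-4)**2)**2 + 72)/(336 - 408) = ((21 + 16)**2 + 72)/(-72) = (37**2 + 72)*(-1/72) = (1369 + 72)*(-1/72) = 1441*(-1/72) = -1441/72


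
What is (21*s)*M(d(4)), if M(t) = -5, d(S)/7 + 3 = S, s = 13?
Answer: -1365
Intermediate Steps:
d(S) = -21 + 7*S
(21*s)*M(d(4)) = (21*13)*(-5) = 273*(-5) = -1365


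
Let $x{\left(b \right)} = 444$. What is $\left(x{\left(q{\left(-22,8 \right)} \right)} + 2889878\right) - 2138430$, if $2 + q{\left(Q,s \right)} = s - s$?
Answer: $751892$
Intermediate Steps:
$q{\left(Q,s \right)} = -2$ ($q{\left(Q,s \right)} = -2 + \left(s - s\right) = -2 + 0 = -2$)
$\left(x{\left(q{\left(-22,8 \right)} \right)} + 2889878\right) - 2138430 = \left(444 + 2889878\right) - 2138430 = 2890322 - 2138430 = 751892$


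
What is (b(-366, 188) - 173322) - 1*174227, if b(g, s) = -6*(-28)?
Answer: -347381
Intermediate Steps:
b(g, s) = 168
(b(-366, 188) - 173322) - 1*174227 = (168 - 173322) - 1*174227 = -173154 - 174227 = -347381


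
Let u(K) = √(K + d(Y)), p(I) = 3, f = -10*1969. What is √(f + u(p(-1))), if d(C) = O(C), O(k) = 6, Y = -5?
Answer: I*√19687 ≈ 140.31*I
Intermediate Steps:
f = -19690
d(C) = 6
u(K) = √(6 + K) (u(K) = √(K + 6) = √(6 + K))
√(f + u(p(-1))) = √(-19690 + √(6 + 3)) = √(-19690 + √9) = √(-19690 + 3) = √(-19687) = I*√19687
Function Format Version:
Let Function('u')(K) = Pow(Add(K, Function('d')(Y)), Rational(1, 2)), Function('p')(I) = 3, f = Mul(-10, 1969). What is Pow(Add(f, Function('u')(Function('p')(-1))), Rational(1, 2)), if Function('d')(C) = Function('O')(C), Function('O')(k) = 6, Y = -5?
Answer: Mul(I, Pow(19687, Rational(1, 2))) ≈ Mul(140.31, I)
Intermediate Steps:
f = -19690
Function('d')(C) = 6
Function('u')(K) = Pow(Add(6, K), Rational(1, 2)) (Function('u')(K) = Pow(Add(K, 6), Rational(1, 2)) = Pow(Add(6, K), Rational(1, 2)))
Pow(Add(f, Function('u')(Function('p')(-1))), Rational(1, 2)) = Pow(Add(-19690, Pow(Add(6, 3), Rational(1, 2))), Rational(1, 2)) = Pow(Add(-19690, Pow(9, Rational(1, 2))), Rational(1, 2)) = Pow(Add(-19690, 3), Rational(1, 2)) = Pow(-19687, Rational(1, 2)) = Mul(I, Pow(19687, Rational(1, 2)))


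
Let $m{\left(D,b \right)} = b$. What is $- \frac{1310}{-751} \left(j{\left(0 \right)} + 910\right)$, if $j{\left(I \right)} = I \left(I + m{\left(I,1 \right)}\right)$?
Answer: $\frac{1192100}{751} \approx 1587.3$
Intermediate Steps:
$j{\left(I \right)} = I \left(1 + I\right)$ ($j{\left(I \right)} = I \left(I + 1\right) = I \left(1 + I\right)$)
$- \frac{1310}{-751} \left(j{\left(0 \right)} + 910\right) = - \frac{1310}{-751} \left(0 \left(1 + 0\right) + 910\right) = \left(-1310\right) \left(- \frac{1}{751}\right) \left(0 \cdot 1 + 910\right) = \frac{1310 \left(0 + 910\right)}{751} = \frac{1310}{751} \cdot 910 = \frac{1192100}{751}$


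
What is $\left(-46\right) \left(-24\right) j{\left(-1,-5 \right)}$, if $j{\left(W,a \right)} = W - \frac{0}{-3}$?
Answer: $-1104$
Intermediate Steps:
$j{\left(W,a \right)} = W$ ($j{\left(W,a \right)} = W - 0 \left(- \frac{1}{3}\right) = W - 0 = W + 0 = W$)
$\left(-46\right) \left(-24\right) j{\left(-1,-5 \right)} = \left(-46\right) \left(-24\right) \left(-1\right) = 1104 \left(-1\right) = -1104$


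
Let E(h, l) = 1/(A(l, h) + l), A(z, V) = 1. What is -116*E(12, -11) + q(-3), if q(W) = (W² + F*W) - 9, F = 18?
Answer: -212/5 ≈ -42.400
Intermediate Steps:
E(h, l) = 1/(1 + l)
q(W) = -9 + W² + 18*W (q(W) = (W² + 18*W) - 9 = -9 + W² + 18*W)
-116*E(12, -11) + q(-3) = -116/(1 - 11) + (-9 + (-3)² + 18*(-3)) = -116/(-10) + (-9 + 9 - 54) = -116*(-⅒) - 54 = 58/5 - 54 = -212/5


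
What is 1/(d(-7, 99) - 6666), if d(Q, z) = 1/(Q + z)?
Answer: -92/613271 ≈ -0.00015002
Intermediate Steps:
1/(d(-7, 99) - 6666) = 1/(1/(-7 + 99) - 6666) = 1/(1/92 - 6666) = 1/(-613271/92) = -92/613271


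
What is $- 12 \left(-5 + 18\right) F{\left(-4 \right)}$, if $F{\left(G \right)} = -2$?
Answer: $312$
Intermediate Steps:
$- 12 \left(-5 + 18\right) F{\left(-4 \right)} = - 12 \left(-5 + 18\right) \left(-2\right) = \left(-12\right) 13 \left(-2\right) = \left(-156\right) \left(-2\right) = 312$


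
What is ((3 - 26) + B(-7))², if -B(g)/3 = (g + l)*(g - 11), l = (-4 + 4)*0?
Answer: 160801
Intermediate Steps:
l = 0 (l = 0*0 = 0)
B(g) = -3*g*(-11 + g) (B(g) = -3*(g + 0)*(g - 11) = -3*g*(-11 + g))
((3 - 26) + B(-7))² = ((3 - 26) + 3*(-7)*(11 - 1*(-7)))² = (-23 + 3*(-7)*(11 + 7))² = (-23 + 3*(-7)*18)² = (-23 - 378)² = (-401)² = 160801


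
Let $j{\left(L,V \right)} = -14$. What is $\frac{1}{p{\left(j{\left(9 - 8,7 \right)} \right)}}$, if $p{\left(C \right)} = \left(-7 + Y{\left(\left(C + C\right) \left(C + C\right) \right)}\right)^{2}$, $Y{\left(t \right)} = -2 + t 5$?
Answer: $\frac{1}{15295921} \approx 6.5377 \cdot 10^{-8}$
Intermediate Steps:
$Y{\left(t \right)} = -2 + 5 t$
$p{\left(C \right)} = \left(-9 + 20 C^{2}\right)^{2}$ ($p{\left(C \right)} = \left(-7 + \left(-2 + 5 \left(C + C\right) \left(C + C\right)\right)\right)^{2} = \left(-7 + \left(-2 + 5 \cdot 2 C 2 C\right)\right)^{2} = \left(-7 + \left(-2 + 5 \cdot 4 C^{2}\right)\right)^{2} = \left(-7 + \left(-2 + 20 C^{2}\right)\right)^{2} = \left(-9 + 20 C^{2}\right)^{2}$)
$\frac{1}{p{\left(j{\left(9 - 8,7 \right)} \right)}} = \frac{1}{\left(-9 + 20 \left(-14\right)^{2}\right)^{2}} = \frac{1}{\left(-9 + 20 \cdot 196\right)^{2}} = \frac{1}{\left(-9 + 3920\right)^{2}} = \frac{1}{3911^{2}} = \frac{1}{15295921}$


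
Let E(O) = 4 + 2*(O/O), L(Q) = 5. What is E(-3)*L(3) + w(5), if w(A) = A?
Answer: 35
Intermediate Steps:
E(O) = 6 (E(O) = 4 + 2*1 = 4 + 2 = 6)
E(-3)*L(3) + w(5) = 6*5 + 5 = 30 + 5 = 35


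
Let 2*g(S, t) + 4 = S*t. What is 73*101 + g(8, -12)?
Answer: 7323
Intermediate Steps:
g(S, t) = -2 + S*t/2 (g(S, t) = -2 + (S*t)/2 = -2 + S*t/2)
73*101 + g(8, -12) = 73*101 + (-2 + (1/2)*8*(-12)) = 7373 + (-2 - 48) = 7373 - 50 = 7323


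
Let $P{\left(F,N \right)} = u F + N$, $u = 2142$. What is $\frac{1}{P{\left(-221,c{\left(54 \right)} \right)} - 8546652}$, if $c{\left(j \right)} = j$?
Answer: $- \frac{1}{9019980} \approx -1.1087 \cdot 10^{-7}$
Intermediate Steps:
$P{\left(F,N \right)} = N + 2142 F$ ($P{\left(F,N \right)} = 2142 F + N = N + 2142 F$)
$\frac{1}{P{\left(-221,c{\left(54 \right)} \right)} - 8546652} = \frac{1}{\left(54 + 2142 \left(-221\right)\right) - 8546652} = \frac{1}{\left(54 - 473382\right) - 8546652} = \frac{1}{-473328 - 8546652} = \frac{1}{-9019980} = - \frac{1}{9019980}$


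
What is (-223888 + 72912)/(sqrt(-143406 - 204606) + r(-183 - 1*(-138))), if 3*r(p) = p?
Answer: 754880/116079 + 301952*I*sqrt(9667)/116079 ≈ 6.5032 + 255.76*I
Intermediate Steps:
r(p) = p/3
(-223888 + 72912)/(sqrt(-143406 - 204606) + r(-183 - 1*(-138))) = (-223888 + 72912)/(sqrt(-143406 - 204606) + (-183 - 1*(-138))/3) = -150976/(sqrt(-348012) + (-183 + 138)/3) = -150976/(6*I*sqrt(9667) + (1/3)*(-45)) = -150976/(6*I*sqrt(9667) - 15) = -150976/(-15 + 6*I*sqrt(9667))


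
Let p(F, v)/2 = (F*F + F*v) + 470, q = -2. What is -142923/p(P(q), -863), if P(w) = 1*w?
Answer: -12993/400 ≈ -32.482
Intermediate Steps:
P(w) = w
p(F, v) = 940 + 2*F**2 + 2*F*v (p(F, v) = 2*((F*F + F*v) + 470) = 2*((F**2 + F*v) + 470) = 2*(470 + F**2 + F*v) = 940 + 2*F**2 + 2*F*v)
-142923/p(P(q), -863) = -142923/(940 + 2*(-2)**2 + 2*(-2)*(-863)) = -142923/(940 + 2*4 + 3452) = -142923/(940 + 8 + 3452) = -142923/4400 = -142923*1/4400 = -12993/400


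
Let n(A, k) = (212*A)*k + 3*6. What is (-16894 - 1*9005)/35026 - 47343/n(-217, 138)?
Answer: -13563537179/18530312657 ≈ -0.73197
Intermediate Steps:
n(A, k) = 18 + 212*A*k (n(A, k) = 212*A*k + 18 = 18 + 212*A*k)
(-16894 - 1*9005)/35026 - 47343/n(-217, 138) = (-16894 - 1*9005)/35026 - 47343/(18 + 212*(-217)*138) = (-16894 - 9005)*(1/35026) - 47343/(18 - 6348552) = -25899*1/35026 - 47343/(-6348534) = -25899/35026 - 47343*(-1/6348534) = -25899/35026 + 15781/2116178 = -13563537179/18530312657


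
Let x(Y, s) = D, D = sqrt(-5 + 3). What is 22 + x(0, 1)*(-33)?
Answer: 22 - 33*I*sqrt(2) ≈ 22.0 - 46.669*I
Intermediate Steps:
D = I*sqrt(2) (D = sqrt(-2) = I*sqrt(2) ≈ 1.4142*I)
x(Y, s) = I*sqrt(2)
22 + x(0, 1)*(-33) = 22 + (I*sqrt(2))*(-33) = 22 - 33*I*sqrt(2)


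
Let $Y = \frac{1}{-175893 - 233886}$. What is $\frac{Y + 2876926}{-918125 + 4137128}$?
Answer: $\frac{1178903859353}{1319079830337} \approx 0.89373$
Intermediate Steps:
$Y = - \frac{1}{409779}$ ($Y = \frac{1}{-409779} = - \frac{1}{409779} \approx -2.4403 \cdot 10^{-6}$)
$\frac{Y + 2876926}{-918125 + 4137128} = \frac{- \frac{1}{409779} + 2876926}{-918125 + 4137128} = \frac{1178903859353}{409779 \cdot 3219003} = \frac{1178903859353}{409779} \cdot \frac{1}{3219003} = \frac{1178903859353}{1319079830337}$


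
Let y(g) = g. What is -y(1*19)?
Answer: -19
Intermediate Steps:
-y(1*19) = -19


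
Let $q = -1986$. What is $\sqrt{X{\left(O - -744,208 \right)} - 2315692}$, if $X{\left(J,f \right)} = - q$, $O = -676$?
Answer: $i \sqrt{2313706} \approx 1521.1 i$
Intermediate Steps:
$X{\left(J,f \right)} = 1986$ ($X{\left(J,f \right)} = \left(-1\right) \left(-1986\right) = 1986$)
$\sqrt{X{\left(O - -744,208 \right)} - 2315692} = \sqrt{1986 - 2315692} = \sqrt{-2313706} = i \sqrt{2313706}$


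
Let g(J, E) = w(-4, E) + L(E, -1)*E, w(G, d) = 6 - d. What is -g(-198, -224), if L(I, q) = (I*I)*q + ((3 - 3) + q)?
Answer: -11239878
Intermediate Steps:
L(I, q) = q + q*I**2 (L(I, q) = I**2*q + (0 + q) = q*I**2 + q = q + q*I**2)
g(J, E) = 6 - E + E*(-1 - E**2) (g(J, E) = (6 - E) + (-(1 + E**2))*E = (6 - E) + (-1 - E**2)*E = (6 - E) + E*(-1 - E**2) = 6 - E + E*(-1 - E**2))
-g(-198, -224) = -(6 - 1*(-224)**3 - 2*(-224)) = -(6 - 1*(-11239424) + 448) = -(6 + 11239424 + 448) = -1*11239878 = -11239878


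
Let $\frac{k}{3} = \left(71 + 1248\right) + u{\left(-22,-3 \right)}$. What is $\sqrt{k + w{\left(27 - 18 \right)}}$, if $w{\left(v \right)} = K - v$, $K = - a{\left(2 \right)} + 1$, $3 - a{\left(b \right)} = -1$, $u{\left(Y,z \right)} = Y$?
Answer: $3 \sqrt{431} \approx 62.282$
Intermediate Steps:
$a{\left(b \right)} = 4$ ($a{\left(b \right)} = 3 - -1 = 3 + 1 = 4$)
$k = 3891$ ($k = 3 \left(\left(71 + 1248\right) - 22\right) = 3 \left(1319 - 22\right) = 3 \cdot 1297 = 3891$)
$K = -3$ ($K = \left(-1\right) 4 + 1 = -4 + 1 = -3$)
$w{\left(v \right)} = -3 - v$
$\sqrt{k + w{\left(27 - 18 \right)}} = \sqrt{3891 - 12} = \sqrt{3879} = 3 \sqrt{431}$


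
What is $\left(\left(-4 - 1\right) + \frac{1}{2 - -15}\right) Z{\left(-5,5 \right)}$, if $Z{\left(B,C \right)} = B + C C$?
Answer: $- \frac{1680}{17} \approx -98.823$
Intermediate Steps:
$Z{\left(B,C \right)} = B + C^{2}$
$\left(\left(-4 - 1\right) + \frac{1}{2 - -15}\right) Z{\left(-5,5 \right)} = \left(\left(-4 - 1\right) + \frac{1}{2 - -15}\right) \left(-5 + 5^{2}\right) = \left(-5 + \frac{1}{2 + 15}\right) \left(-5 + 25\right) = \left(-5 + \frac{1}{17}\right) 20 = \left(- \frac{84}{17}\right) 20 = - \frac{1680}{17}$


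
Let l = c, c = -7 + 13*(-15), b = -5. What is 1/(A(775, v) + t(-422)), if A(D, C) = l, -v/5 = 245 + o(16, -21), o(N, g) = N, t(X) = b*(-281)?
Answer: 1/1203 ≈ 0.00083125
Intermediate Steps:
t(X) = 1405 (t(X) = -5*(-281) = 1405)
v = -1305 (v = -5*(245 + 16) = -5*261 = -1305)
c = -202 (c = -7 - 195 = -202)
l = -202
A(D, C) = -202
1/(A(775, v) + t(-422)) = 1/(-202 + 1405) = 1/1203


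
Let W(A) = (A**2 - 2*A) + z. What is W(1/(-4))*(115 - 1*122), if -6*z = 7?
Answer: 203/48 ≈ 4.2292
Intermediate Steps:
z = -7/6 (z = -1/6*7 = -7/6 ≈ -1.1667)
W(A) = -7/6 + A**2 - 2*A (W(A) = (A**2 - 2*A) - 7/6 = -7/6 + A**2 - 2*A)
W(1/(-4))*(115 - 1*122) = (-7/6 + (1/(-4))**2 - 2/(-4))*(115 - 1*122) = (-7/6 + (-1/4)**2 - 2*(-1/4))*(115 - 122) = (-7/6 + 1/16 + 1/2)*(-7) = -29/48*(-7) = 203/48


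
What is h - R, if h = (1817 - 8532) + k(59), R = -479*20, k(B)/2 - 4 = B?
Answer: 2991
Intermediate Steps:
k(B) = 8 + 2*B
R = -9580
h = -6589 (h = (1817 - 8532) + (8 + 2*59) = -6715 + (8 + 118) = -6715 + 126 = -6589)
h - R = -6589 - 1*(-9580) = -6589 + 9580 = 2991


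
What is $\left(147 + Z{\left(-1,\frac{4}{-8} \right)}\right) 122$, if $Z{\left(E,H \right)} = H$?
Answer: $17873$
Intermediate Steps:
$\left(147 + Z{\left(-1,\frac{4}{-8} \right)}\right) 122 = \left(147 + \frac{4}{-8}\right) 122 = \left(147 + 4 \left(- \frac{1}{8}\right)\right) 122 = \left(147 - \frac{1}{2}\right) 122 = \frac{293}{2} \cdot 122 = 17873$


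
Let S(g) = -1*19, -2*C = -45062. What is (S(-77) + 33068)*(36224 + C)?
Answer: 1941793995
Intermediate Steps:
C = 22531 (C = -½*(-45062) = 22531)
S(g) = -19
(S(-77) + 33068)*(36224 + C) = (-19 + 33068)*(36224 + 22531) = 33049*58755 = 1941793995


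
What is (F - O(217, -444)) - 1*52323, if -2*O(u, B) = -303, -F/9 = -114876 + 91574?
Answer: 314487/2 ≈ 1.5724e+5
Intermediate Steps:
F = 209718 (F = -9*(-114876 + 91574) = -9*(-23302) = 209718)
O(u, B) = 303/2 (O(u, B) = -1/2*(-303) = 303/2)
(F - O(217, -444)) - 1*52323 = (209718 - 1*303/2) - 1*52323 = (209718 - 303/2) - 52323 = 419133/2 - 52323 = 314487/2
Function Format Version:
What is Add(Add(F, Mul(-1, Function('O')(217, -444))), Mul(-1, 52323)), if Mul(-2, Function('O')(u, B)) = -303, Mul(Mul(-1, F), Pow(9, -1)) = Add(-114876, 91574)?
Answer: Rational(314487, 2) ≈ 1.5724e+5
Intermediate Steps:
F = 209718 (F = Mul(-9, Add(-114876, 91574)) = Mul(-9, -23302) = 209718)
Function('O')(u, B) = Rational(303, 2) (Function('O')(u, B) = Mul(Rational(-1, 2), -303) = Rational(303, 2))
Add(Add(F, Mul(-1, Function('O')(217, -444))), Mul(-1, 52323)) = Add(Add(209718, Mul(-1, Rational(303, 2))), Mul(-1, 52323)) = Add(Add(209718, Rational(-303, 2)), -52323) = Add(Rational(419133, 2), -52323) = Rational(314487, 2)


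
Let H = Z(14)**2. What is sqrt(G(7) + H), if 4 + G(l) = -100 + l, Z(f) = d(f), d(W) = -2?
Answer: I*sqrt(93) ≈ 9.6436*I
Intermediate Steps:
Z(f) = -2
G(l) = -104 + l (G(l) = -4 + (-100 + l) = -104 + l)
H = 4 (H = (-2)**2 = 4)
sqrt(G(7) + H) = sqrt((-104 + 7) + 4) = sqrt(-97 + 4) = sqrt(-93) = I*sqrt(93)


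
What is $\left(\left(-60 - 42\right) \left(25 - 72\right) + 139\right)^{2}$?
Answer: $24334489$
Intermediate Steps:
$\left(\left(-60 - 42\right) \left(25 - 72\right) + 139\right)^{2} = \left(\left(-102\right) \left(-47\right) + 139\right)^{2} = \left(4794 + 139\right)^{2} = 4933^{2} = 24334489$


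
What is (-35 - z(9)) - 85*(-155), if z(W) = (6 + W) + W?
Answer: 13116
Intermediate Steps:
z(W) = 6 + 2*W
(-35 - z(9)) - 85*(-155) = (-35 - (6 + 2*9)) - 85*(-155) = (-35 - (6 + 18)) + 13175 = (-35 - 1*24) + 13175 = (-35 - 24) + 13175 = -59 + 13175 = 13116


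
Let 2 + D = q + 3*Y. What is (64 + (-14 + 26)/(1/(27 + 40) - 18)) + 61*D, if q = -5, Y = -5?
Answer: -1540794/1205 ≈ -1278.7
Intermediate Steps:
D = -22 (D = -2 + (-5 + 3*(-5)) = -2 + (-5 - 15) = -2 - 20 = -22)
(64 + (-14 + 26)/(1/(27 + 40) - 18)) + 61*D = (64 + (-14 + 26)/(1/(27 + 40) - 18)) + 61*(-22) = (64 + 12/(1/67 - 18)) - 1342 = (64 + 12/(-1205/67)) - 1342 = (64 + 12*(-67/1205)) - 1342 = (64 - 804/1205) - 1342 = 76316/1205 - 1342 = -1540794/1205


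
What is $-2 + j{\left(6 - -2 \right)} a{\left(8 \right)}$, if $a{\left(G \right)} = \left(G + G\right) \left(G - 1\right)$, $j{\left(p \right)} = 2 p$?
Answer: $1790$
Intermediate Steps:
$a{\left(G \right)} = 2 G \left(-1 + G\right)$
$-2 + j{\left(6 - -2 \right)} a{\left(8 \right)} = -2 + 2 \left(6 - -2\right) 2 \cdot 8 \left(-1 + 8\right) = -2 + 2 \left(6 + 2\right) 2 \cdot 8 \cdot 7 = -2 + 2 \cdot 8 \cdot 112 = -2 + 16 \cdot 112 = -2 + 1792 = 1790$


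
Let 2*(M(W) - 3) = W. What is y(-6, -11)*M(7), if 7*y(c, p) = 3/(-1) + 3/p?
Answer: -234/77 ≈ -3.0390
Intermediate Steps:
y(c, p) = -3/7 + 3/(7*p) (y(c, p) = (3/(-1) + 3/p)/7 = (3*(-1) + 3/p)/7 = (-3 + 3/p)/7 = -3/7 + 3/(7*p))
M(W) = 3 + W/2
y(-6, -11)*M(7) = ((3/7)*(1 - 1*(-11))/(-11))*(3 + (½)*7) = ((3/7)*(-1/11)*(1 + 11))*(3 + 7/2) = ((3/7)*(-1/11)*12)*(13/2) = -36/77*13/2 = -234/77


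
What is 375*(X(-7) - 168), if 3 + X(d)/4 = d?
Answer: -78000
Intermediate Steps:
X(d) = -12 + 4*d
375*(X(-7) - 168) = 375*((-12 + 4*(-7)) - 168) = 375*((-12 - 28) - 168) = 375*(-40 - 168) = 375*(-208) = -78000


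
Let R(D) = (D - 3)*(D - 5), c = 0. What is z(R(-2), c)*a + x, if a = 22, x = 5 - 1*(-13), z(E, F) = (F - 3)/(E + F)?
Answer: 564/35 ≈ 16.114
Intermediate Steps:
R(D) = (-5 + D)*(-3 + D) (R(D) = (-3 + D)*(-5 + D) = (-5 + D)*(-3 + D))
z(E, F) = (-3 + F)/(E + F)
x = 18 (x = 5 + 13 = 18)
z(R(-2), c)*a + x = ((-3 + 0)/((15 + (-2)**2 - 8*(-2)) + 0))*22 + 18 = (-3/((15 + 4 + 16) + 0))*22 + 18 = (-3/(35 + 0))*22 + 18 = (-3/35)*22 + 18 = ((1/35)*(-3))*22 + 18 = -3/35*22 + 18 = -66/35 + 18 = 564/35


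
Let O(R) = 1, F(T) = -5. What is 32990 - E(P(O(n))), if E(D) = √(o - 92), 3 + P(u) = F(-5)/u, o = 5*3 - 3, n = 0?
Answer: 32990 - 4*I*√5 ≈ 32990.0 - 8.9443*I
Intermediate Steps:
o = 12 (o = 15 - 3 = 12)
P(u) = -3 - 5/u
E(D) = 4*I*√5 (E(D) = √(12 - 92) = √(-80) = 4*I*√5)
32990 - E(P(O(n))) = 32990 - 4*I*√5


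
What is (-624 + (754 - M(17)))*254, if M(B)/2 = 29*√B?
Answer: 33020 - 14732*√17 ≈ -27722.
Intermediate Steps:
M(B) = 58*√B (M(B) = 2*(29*√B) = 58*√B)
(-624 + (754 - M(17)))*254 = (-624 + (754 - 58*√17))*254 = (130 - 58*√17)*254 = 33020 - 14732*√17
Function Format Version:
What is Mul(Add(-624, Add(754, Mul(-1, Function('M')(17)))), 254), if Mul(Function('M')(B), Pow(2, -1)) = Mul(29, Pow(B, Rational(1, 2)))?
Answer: Add(33020, Mul(-14732, Pow(17, Rational(1, 2)))) ≈ -27722.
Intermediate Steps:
Function('M')(B) = Mul(58, Pow(B, Rational(1, 2))) (Function('M')(B) = Mul(2, Mul(29, Pow(B, Rational(1, 2)))) = Mul(58, Pow(B, Rational(1, 2))))
Mul(Add(-624, Add(754, Mul(-1, Function('M')(17)))), 254) = Mul(Add(-624, Add(754, Mul(-1, Mul(58, Pow(17, Rational(1, 2)))))), 254) = Mul(Add(-624, Add(754, Mul(-58, Pow(17, Rational(1, 2))))), 254) = Mul(Add(130, Mul(-58, Pow(17, Rational(1, 2)))), 254) = Add(33020, Mul(-14732, Pow(17, Rational(1, 2))))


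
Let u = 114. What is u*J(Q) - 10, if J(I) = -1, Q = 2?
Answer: -124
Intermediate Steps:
u*J(Q) - 10 = 114*(-1) - 10 = -114 - 10 = -124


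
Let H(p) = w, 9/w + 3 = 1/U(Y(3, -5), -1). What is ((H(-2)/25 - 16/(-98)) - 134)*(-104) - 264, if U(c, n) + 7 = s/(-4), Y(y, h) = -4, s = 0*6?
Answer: 184161924/13475 ≈ 13667.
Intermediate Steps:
s = 0
U(c, n) = -7 (U(c, n) = -7 + 0/(-4) = -7 + 0*(-¼) = -7 + 0 = -7)
w = -63/22 (w = 9/(-3 + 1/(-7)) = 9/(-3 - ⅐) = 9/(-22/7) = 9*(-7/22) = -63/22 ≈ -2.8636)
H(p) = -63/22
((H(-2)/25 - 16/(-98)) - 134)*(-104) - 264 = ((-63/22/25 - 16/(-98)) - 134)*(-104) - 264 = ((-63/22*1/25 - 16*(-1/98)) - 134)*(-104) - 264 = ((-63/550 + 8/49) - 134)*(-104) - 264 = (1313/26950 - 134)*(-104) - 264 = -3609987/26950*(-104) - 264 = 187719324/13475 - 264 = 184161924/13475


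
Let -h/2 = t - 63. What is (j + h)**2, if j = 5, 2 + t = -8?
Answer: 22801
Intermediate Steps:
t = -10 (t = -2 - 8 = -10)
h = 146 (h = -2*(-10 - 63) = -2*(-73) = 146)
(j + h)**2 = (5 + 146)**2 = 151**2 = 22801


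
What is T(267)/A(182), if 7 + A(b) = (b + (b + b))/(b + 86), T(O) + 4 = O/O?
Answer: 402/665 ≈ 0.60451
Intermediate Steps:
T(O) = -3 (T(O) = -4 + O/O = -4 + 1 = -3)
A(b) = -7 + 3*b/(86 + b) (A(b) = -7 + (b + (b + b))/(b + 86) = -7 + (b + 2*b)/(86 + b) = -7 + (3*b)/(86 + b) = -7 + 3*b/(86 + b))
T(267)/A(182) = -3*(86 + 182)/(2*(-301 - 2*182)) = -3*134/(-301 - 364) = -3/(2*(1/268)*(-665)) = -3/(-665/134) = -3*(-134/665) = 402/665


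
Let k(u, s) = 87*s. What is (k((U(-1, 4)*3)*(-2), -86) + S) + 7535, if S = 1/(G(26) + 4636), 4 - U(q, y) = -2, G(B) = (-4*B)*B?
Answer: 102397/1932 ≈ 53.000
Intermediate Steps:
G(B) = -4*B**2
U(q, y) = 6 (U(q, y) = 4 - 1*(-2) = 4 + 2 = 6)
S = 1/1932 (S = 1/(-4*26**2 + 4636) = 1/(-4*676 + 4636) = 1/(-2704 + 4636) = 1/1932 ≈ 0.00051760)
(k((U(-1, 4)*3)*(-2), -86) + S) + 7535 = (87*(-86) + 1/1932) + 7535 = (-7482 + 1/1932) + 7535 = -14455223/1932 + 7535 = 102397/1932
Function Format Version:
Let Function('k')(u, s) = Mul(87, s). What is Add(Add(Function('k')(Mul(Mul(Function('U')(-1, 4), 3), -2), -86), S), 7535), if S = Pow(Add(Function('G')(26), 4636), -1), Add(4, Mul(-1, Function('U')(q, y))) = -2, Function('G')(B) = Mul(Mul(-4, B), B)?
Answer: Rational(102397, 1932) ≈ 53.000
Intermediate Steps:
Function('G')(B) = Mul(-4, Pow(B, 2))
Function('U')(q, y) = 6 (Function('U')(q, y) = Add(4, Mul(-1, -2)) = Add(4, 2) = 6)
S = Rational(1, 1932) (S = Pow(Add(Mul(-4, Pow(26, 2)), 4636), -1) = Pow(Add(Mul(-4, 676), 4636), -1) = Pow(Add(-2704, 4636), -1) = Pow(1932, -1) = Rational(1, 1932) ≈ 0.00051760)
Add(Add(Function('k')(Mul(Mul(Function('U')(-1, 4), 3), -2), -86), S), 7535) = Add(Add(Mul(87, -86), Rational(1, 1932)), 7535) = Add(Add(-7482, Rational(1, 1932)), 7535) = Add(Rational(-14455223, 1932), 7535) = Rational(102397, 1932)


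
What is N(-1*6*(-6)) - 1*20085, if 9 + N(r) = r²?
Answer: -18798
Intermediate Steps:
N(r) = -9 + r²
N(-1*6*(-6)) - 1*20085 = (-9 + (-1*6*(-6))²) - 1*20085 = (-9 + (-6*(-6))²) - 20085 = (-9 + 36²) - 20085 = (-9 + 1296) - 20085 = 1287 - 20085 = -18798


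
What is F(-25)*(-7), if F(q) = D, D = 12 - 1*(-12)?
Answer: -168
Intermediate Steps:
D = 24 (D = 12 + 12 = 24)
F(q) = 24
F(-25)*(-7) = 24*(-7) = -168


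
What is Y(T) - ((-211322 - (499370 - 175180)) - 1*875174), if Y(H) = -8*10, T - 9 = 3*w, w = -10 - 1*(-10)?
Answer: 1410606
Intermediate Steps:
w = 0 (w = -10 + 10 = 0)
T = 9 (T = 9 + 3*0 = 9 + 0 = 9)
Y(H) = -80
Y(T) - ((-211322 - (499370 - 175180)) - 1*875174) = -80 - ((-211322 - (499370 - 175180)) - 1*875174) = -80 - ((-211322 - 1*324190) - 875174) = -80 - ((-211322 - 324190) - 875174) = -80 - (-535512 - 875174) = -80 - 1*(-1410686) = -80 + 1410686 = 1410606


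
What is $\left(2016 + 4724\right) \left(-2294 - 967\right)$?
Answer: $-21979140$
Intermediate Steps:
$\left(2016 + 4724\right) \left(-2294 - 967\right) = 6740 \left(-3261\right) = -21979140$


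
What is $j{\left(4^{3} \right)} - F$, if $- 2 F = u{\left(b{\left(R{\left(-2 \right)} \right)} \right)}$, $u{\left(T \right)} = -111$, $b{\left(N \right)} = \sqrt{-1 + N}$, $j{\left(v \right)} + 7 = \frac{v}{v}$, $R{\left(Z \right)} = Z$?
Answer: $- \frac{123}{2} \approx -61.5$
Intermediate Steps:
$j{\left(v \right)} = -6$ ($j{\left(v \right)} = -7 + \frac{v}{v} = -7 + 1 = -6$)
$F = \frac{111}{2}$ ($F = \left(- \frac{1}{2}\right) \left(-111\right) = \frac{111}{2} \approx 55.5$)
$j{\left(4^{3} \right)} - F = -6 - \frac{111}{2} = - \frac{123}{2}$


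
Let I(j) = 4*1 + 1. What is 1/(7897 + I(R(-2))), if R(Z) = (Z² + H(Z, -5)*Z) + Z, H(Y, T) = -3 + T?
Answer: 1/7902 ≈ 0.00012655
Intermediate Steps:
R(Z) = Z² - 7*Z (R(Z) = (Z² + (-3 - 5)*Z) + Z = (Z² - 8*Z) + Z = Z² - 7*Z)
I(j) = 5 (I(j) = 4 + 1 = 5)
1/(7897 + I(R(-2))) = 1/(7897 + 5) = 1/7902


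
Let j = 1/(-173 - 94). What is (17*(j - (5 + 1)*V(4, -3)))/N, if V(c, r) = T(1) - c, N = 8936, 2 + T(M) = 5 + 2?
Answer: -27251/2385912 ≈ -0.011422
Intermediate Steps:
T(M) = 5 (T(M) = -2 + (5 + 2) = -2 + 7 = 5)
V(c, r) = 5 - c
j = -1/267 (j = 1/(-267) = -1/267 ≈ -0.0037453)
(17*(j - (5 + 1)*V(4, -3)))/N = (17*(-1/267 - (5 + 1)*(5 - 1*4)))/8936 = (17*(-1/267 - 6*(5 - 4)))*(1/8936) = (17*(-1/267 - 6))*(1/8936) = (17*(-1603/267))*(1/8936) = -27251/267*1/8936 = -27251/2385912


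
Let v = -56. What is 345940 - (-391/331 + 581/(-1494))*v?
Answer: 1030293320/2979 ≈ 3.4585e+5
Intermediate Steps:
345940 - (-391/331 + 581/(-1494))*v = 345940 - (-391/331 + 581/(-1494))*(-56) = 345940 - (-391*1/331 + 581*(-1/1494))*(-56) = 345940 - (-391/331 - 7/18)*(-56) = 345940 - (-9355)*(-56)/5958 = 345940 - 1*261940/2979 = 345940 - 261940/2979 = 1030293320/2979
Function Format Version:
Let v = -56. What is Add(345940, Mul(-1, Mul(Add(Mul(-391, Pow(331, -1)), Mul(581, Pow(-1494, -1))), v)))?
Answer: Rational(1030293320, 2979) ≈ 3.4585e+5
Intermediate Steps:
Add(345940, Mul(-1, Mul(Add(Mul(-391, Pow(331, -1)), Mul(581, Pow(-1494, -1))), v))) = Add(345940, Mul(-1, Mul(Add(Mul(-391, Pow(331, -1)), Mul(581, Pow(-1494, -1))), -56))) = Add(345940, Mul(-1, Mul(Add(Mul(-391, Rational(1, 331)), Mul(581, Rational(-1, 1494))), -56))) = Add(345940, Mul(-1, Mul(Add(Rational(-391, 331), Rational(-7, 18)), -56))) = Add(345940, Mul(-1, Mul(Rational(-9355, 5958), -56))) = Add(345940, Mul(-1, Rational(261940, 2979))) = Add(345940, Rational(-261940, 2979)) = Rational(1030293320, 2979)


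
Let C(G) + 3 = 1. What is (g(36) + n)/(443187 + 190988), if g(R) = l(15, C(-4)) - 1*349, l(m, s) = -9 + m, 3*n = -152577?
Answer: -51202/634175 ≈ -0.080738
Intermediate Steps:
C(G) = -2 (C(G) = -3 + 1 = -2)
n = -50859 (n = (⅓)*(-152577) = -50859)
g(R) = -343 (g(R) = (-9 + 15) - 1*349 = 6 - 349 = -343)
(g(36) + n)/(443187 + 190988) = (-343 - 50859)/(443187 + 190988) = -51202/634175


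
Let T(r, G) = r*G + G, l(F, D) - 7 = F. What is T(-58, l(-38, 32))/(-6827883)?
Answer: -589/2275961 ≈ -0.00025879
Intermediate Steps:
l(F, D) = 7 + F
T(r, G) = G + G*r (T(r, G) = G*r + G = G + G*r)
T(-58, l(-38, 32))/(-6827883) = ((7 - 38)*(1 - 58))/(-6827883) = -31*(-57)*(-1/6827883) = 1767*(-1/6827883) = -589/2275961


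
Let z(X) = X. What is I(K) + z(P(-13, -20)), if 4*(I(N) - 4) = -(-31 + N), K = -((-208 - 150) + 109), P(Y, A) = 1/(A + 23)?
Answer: -301/6 ≈ -50.167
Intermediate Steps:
P(Y, A) = 1/(23 + A)
K = 249 (K = -(-358 + 109) = -1*(-249) = 249)
I(N) = 47/4 - N/4 (I(N) = 4 + (-(-31 + N))/4 = 4 + (31 - N)/4 = 4 + (31/4 - N/4) = 47/4 - N/4)
I(K) + z(P(-13, -20)) = (47/4 - ¼*249) + 1/(23 - 20) = (47/4 - 249/4) + 1/3 = -101/2 + ⅓ = -301/6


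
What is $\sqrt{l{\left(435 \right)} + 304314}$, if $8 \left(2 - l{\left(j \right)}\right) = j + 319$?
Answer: $\frac{\sqrt{1216887}}{2} \approx 551.56$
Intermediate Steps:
$l{\left(j \right)} = - \frac{303}{8} - \frac{j}{8}$ ($l{\left(j \right)} = 2 - \frac{j + 319}{8} = 2 - \frac{319 + j}{8} = 2 - \left(\frac{319}{8} + \frac{j}{8}\right) = - \frac{303}{8} - \frac{j}{8}$)
$\sqrt{l{\left(435 \right)} + 304314} = \sqrt{\left(- \frac{303}{8} - \frac{435}{8}\right) + 304314} = \sqrt{- \frac{369}{4} + 304314} = \sqrt{\frac{1216887}{4}} = \frac{\sqrt{1216887}}{2}$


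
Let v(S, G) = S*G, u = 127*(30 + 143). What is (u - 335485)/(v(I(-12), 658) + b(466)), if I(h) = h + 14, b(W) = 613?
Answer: -313514/1929 ≈ -162.53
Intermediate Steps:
I(h) = 14 + h
u = 21971 (u = 127*173 = 21971)
v(S, G) = G*S
(u - 335485)/(v(I(-12), 658) + b(466)) = (21971 - 335485)/(658*(14 - 12) + 613) = -313514/(658*2 + 613) = -313514/(1316 + 613) = -313514/1929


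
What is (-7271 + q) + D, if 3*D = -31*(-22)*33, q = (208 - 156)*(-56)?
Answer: -2681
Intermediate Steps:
q = -2912 (q = 52*(-56) = -2912)
D = 7502 (D = (-31*(-22)*33)/3 = (682*33)/3 = (⅓)*22506 = 7502)
(-7271 + q) + D = (-7271 - 2912) + 7502 = -10183 + 7502 = -2681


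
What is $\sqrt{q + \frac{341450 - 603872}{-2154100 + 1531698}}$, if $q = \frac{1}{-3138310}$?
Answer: $\frac{\sqrt{402163435648562018374790}}{976645210310} \approx 0.64933$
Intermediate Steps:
$q = - \frac{1}{3138310} \approx -3.1864 \cdot 10^{-7}$
$\sqrt{q + \frac{341450 - 603872}{-2154100 + 1531698}} = \sqrt{- \frac{1}{3138310} + \frac{341450 - 603872}{-2154100 + 1531698}} = \sqrt{- \frac{1}{3138310} - \frac{262422}{-622402}} = \sqrt{- \frac{1}{3138310} - - \frac{131211}{311201}} = \sqrt{- \frac{1}{3138310} + \frac{131211}{311201}} = \sqrt{\frac{411780482209}{976645210310}} = \frac{\sqrt{402163435648562018374790}}{976645210310}$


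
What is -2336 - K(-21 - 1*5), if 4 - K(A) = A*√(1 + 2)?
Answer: -2340 - 26*√3 ≈ -2385.0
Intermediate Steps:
K(A) = 4 - A*√3 (K(A) = 4 - A*√(1 + 2) = 4 - A*√3)
-2336 - K(-21 - 1*5) = -2336 - (4 - (-21 - 1*5)*√3) = -2336 - (4 - (-21 - 5)*√3) = -2336 - (4 - 1*(-26)*√3) = -2336 - (4 + 26*√3) = -2336 + (-4 - 26*√3) = -2340 - 26*√3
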